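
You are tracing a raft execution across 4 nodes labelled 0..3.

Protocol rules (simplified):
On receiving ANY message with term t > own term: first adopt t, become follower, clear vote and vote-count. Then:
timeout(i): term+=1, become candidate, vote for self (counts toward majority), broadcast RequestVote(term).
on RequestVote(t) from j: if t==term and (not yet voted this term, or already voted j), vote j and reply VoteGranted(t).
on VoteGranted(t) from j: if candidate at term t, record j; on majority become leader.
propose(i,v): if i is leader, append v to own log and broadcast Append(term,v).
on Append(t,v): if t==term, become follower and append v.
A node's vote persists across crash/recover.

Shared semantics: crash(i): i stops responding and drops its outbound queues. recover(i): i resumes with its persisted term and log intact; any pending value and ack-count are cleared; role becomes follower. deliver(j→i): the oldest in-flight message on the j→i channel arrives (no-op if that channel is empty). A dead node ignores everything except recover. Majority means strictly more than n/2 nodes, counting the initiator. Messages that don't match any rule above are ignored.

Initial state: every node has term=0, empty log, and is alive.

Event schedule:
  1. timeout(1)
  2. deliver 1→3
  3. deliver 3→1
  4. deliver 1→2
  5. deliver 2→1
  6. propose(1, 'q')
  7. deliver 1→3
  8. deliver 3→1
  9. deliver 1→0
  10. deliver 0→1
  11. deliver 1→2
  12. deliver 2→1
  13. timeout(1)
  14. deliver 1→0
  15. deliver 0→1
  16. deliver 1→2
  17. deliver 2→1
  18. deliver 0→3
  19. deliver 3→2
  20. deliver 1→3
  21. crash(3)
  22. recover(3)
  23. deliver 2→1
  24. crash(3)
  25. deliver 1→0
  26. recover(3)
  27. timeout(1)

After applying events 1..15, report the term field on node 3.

after 1 — timeout(1): n1:cand/t1/[-]
after 2 — deliver 1→3: n3:foll/t1/[-]
after 3 — deliver 3→1: ·
after 4 — deliver 1→2: n2:foll/t1/[-]
after 5 — deliver 2→1: n1:lead/t1/[-]
after 6 — propose(1,'q'): n1:lead/t1/[q]
after 7 — deliver 1→3: n3:foll/t1/[q]
after 8 — deliver 3→1: ·
after 9 — deliver 1→0: n0:foll/t1/[-]
after 10 — deliver 0→1: ·
after 11 — deliver 1→2: n2:foll/t1/[q]
after 12 — deliver 2→1: ·
after 13 — timeout(1): n1:cand/t2/[q]
after 14 — deliver 1→0: n0:foll/t1/[q]
after 15 — deliver 0→1: ·

1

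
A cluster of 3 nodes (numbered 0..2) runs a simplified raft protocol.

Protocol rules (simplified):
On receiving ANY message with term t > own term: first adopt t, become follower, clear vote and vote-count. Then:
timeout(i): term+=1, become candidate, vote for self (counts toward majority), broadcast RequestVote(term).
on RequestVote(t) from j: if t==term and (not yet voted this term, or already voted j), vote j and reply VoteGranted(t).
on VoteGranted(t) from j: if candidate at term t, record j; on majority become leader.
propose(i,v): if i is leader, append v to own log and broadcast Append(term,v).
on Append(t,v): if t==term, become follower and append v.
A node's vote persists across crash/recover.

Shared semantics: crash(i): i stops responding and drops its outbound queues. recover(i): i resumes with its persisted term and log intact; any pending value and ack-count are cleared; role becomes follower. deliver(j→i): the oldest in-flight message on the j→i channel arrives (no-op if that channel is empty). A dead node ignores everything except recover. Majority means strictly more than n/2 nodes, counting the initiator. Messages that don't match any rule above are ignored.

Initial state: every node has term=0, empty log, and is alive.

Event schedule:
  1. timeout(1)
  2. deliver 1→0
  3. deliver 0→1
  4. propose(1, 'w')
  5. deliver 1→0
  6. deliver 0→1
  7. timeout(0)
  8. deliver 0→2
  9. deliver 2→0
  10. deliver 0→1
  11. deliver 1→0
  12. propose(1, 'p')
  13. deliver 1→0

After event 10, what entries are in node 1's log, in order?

1. timeout(1):  <1:cand t1 ->
2. deliver 1→0:  <0:foll t1 ->
3. deliver 0→1:  <1:lead t1 ->
4. propose(1,'w'):  <1:lead t1 w>
5. deliver 1→0:  <0:foll t1 w>
6. deliver 0→1:  nop
7. timeout(0):  <0:cand t2 w>
8. deliver 0→2:  <2:foll t2 ->
9. deliver 2→0:  <0:lead t2 w>
10. deliver 0→1:  <1:foll t2 w>

w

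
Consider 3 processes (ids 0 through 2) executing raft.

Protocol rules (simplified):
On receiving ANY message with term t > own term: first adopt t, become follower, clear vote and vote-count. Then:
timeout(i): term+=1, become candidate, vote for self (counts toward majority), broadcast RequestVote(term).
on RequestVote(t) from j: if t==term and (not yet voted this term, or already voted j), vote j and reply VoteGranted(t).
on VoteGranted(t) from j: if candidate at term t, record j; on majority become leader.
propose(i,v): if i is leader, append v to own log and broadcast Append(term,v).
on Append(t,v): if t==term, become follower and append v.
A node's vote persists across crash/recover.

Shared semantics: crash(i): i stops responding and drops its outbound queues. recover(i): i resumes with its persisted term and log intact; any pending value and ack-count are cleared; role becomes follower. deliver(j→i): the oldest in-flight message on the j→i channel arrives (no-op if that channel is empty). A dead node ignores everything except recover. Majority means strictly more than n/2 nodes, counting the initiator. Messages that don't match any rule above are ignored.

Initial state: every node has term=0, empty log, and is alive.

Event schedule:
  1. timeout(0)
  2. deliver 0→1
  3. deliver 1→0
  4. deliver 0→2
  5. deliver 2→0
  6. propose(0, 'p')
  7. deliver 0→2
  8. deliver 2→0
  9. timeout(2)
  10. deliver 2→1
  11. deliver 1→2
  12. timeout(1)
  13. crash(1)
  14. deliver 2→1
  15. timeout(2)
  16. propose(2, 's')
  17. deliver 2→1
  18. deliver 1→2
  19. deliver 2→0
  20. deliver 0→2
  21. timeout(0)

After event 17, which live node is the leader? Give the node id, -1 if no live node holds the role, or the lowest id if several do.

e1 timeout(0): 0[cand,t=1,-]
e2 deliver 0→1: 1[foll,t=1,-]
e3 deliver 1→0: 0[lead,t=1,-]
e4 deliver 0→2: 2[foll,t=1,-]
e5 deliver 2→0: ·
e6 propose(0,'p'): 0[lead,t=1,p]
e7 deliver 0→2: 2[foll,t=1,p]
e8 deliver 2→0: ·
e9 timeout(2): 2[cand,t=2,p]
e10 deliver 2→1: 1[foll,t=2,-]
e11 deliver 1→2: 2[lead,t=2,p]
e12 timeout(1): 1[cand,t=3,-]
e13 crash(1): 1[✗cand,t=3,-]
e14 deliver 2→1: ·
e15 timeout(2): 2[cand,t=3,p]
e16 propose(2,'s'): ·
e17 deliver 2→1: ·

0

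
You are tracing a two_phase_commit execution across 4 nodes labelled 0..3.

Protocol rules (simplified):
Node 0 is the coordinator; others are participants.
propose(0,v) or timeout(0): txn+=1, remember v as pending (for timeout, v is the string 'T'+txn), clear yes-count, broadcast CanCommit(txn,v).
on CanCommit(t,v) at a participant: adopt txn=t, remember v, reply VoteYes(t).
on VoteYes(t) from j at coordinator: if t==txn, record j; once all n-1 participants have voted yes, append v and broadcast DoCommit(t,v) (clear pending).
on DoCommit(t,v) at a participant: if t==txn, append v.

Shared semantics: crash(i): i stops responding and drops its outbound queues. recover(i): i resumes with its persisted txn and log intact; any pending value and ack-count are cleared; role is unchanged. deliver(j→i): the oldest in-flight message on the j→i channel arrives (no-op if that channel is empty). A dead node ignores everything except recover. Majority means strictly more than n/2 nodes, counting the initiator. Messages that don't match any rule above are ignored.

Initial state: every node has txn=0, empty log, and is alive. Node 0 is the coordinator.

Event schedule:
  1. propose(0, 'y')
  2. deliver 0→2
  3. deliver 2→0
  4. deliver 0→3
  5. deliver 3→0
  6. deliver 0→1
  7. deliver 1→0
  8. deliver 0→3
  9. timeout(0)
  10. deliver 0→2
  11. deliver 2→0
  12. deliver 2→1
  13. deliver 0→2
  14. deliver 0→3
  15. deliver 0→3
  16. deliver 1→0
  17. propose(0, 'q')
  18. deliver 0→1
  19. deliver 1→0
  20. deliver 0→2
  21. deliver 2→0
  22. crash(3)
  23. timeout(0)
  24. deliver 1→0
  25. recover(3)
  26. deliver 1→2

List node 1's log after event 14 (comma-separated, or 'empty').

empty

1. propose(0,'y'):  <0:coor t1 ->
2. deliver 0→2:  <2:part t1 ->
3. deliver 2→0:  nop
4. deliver 0→3:  <3:part t1 ->
5. deliver 3→0:  nop
6. deliver 0→1:  <1:part t1 ->
7. deliver 1→0:  <0:coor t1 y>
8. deliver 0→3:  <3:part t1 y>
9. timeout(0):  <0:coor t2 y>
10. deliver 0→2:  <2:part t1 y>
11. deliver 2→0:  nop
12. deliver 2→1:  nop
13. deliver 0→2:  <2:part t2 y>
14. deliver 0→3:  <3:part t2 y>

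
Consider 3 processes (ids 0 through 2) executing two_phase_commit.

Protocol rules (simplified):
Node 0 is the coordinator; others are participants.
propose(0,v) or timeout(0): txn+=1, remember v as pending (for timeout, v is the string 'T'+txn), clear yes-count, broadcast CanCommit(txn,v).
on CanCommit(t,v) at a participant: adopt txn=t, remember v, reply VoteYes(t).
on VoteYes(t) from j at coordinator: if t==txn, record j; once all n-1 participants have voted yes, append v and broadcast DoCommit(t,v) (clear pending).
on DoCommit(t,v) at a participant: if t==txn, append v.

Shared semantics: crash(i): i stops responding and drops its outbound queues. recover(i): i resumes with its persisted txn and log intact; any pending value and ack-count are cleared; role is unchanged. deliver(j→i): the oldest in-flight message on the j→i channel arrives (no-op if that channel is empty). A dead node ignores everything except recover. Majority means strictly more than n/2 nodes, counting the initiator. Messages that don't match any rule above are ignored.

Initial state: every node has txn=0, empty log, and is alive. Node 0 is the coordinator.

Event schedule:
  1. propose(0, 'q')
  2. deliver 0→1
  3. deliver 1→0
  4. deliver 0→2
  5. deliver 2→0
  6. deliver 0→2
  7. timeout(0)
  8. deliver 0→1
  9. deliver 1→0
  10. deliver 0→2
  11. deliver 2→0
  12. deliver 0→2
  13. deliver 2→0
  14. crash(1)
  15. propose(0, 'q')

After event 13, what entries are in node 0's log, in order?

step 1 propose(0,'q'): 0={coor,t=1,log=-}
step 2 deliver 0→1: 1={part,t=1,log=-}
step 3 deliver 1→0: —
step 4 deliver 0→2: 2={part,t=1,log=-}
step 5 deliver 2→0: 0={coor,t=1,log=q}
step 6 deliver 0→2: 2={part,t=1,log=q}
step 7 timeout(0): 0={coor,t=2,log=q}
step 8 deliver 0→1: 1={part,t=1,log=q}
step 9 deliver 1→0: —
step 10 deliver 0→2: 2={part,t=2,log=q}
step 11 deliver 2→0: —
step 12 deliver 0→2: —
step 13 deliver 2→0: —

q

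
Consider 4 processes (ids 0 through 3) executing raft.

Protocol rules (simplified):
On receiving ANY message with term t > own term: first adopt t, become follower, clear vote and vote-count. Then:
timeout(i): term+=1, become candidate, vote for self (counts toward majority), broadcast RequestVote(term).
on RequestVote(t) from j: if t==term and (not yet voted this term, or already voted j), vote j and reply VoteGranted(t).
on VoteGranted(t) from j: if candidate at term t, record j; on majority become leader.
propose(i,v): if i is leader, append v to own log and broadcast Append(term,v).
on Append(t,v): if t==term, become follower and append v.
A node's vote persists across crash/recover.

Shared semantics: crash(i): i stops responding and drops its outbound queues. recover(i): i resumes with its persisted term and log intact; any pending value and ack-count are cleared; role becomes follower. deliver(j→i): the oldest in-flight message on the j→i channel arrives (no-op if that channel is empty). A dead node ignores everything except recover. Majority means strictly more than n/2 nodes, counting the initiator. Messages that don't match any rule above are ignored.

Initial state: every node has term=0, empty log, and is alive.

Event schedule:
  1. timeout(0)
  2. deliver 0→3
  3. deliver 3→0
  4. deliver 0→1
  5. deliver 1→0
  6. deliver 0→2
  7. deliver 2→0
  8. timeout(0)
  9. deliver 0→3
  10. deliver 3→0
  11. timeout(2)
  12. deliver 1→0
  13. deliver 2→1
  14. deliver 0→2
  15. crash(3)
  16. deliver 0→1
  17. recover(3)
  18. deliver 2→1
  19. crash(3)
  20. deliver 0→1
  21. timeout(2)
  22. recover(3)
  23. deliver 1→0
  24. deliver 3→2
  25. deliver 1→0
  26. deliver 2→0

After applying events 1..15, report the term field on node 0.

e1 timeout(0): 0[cand,t=1,-]
e2 deliver 0→3: 3[foll,t=1,-]
e3 deliver 3→0: ·
e4 deliver 0→1: 1[foll,t=1,-]
e5 deliver 1→0: 0[lead,t=1,-]
e6 deliver 0→2: 2[foll,t=1,-]
e7 deliver 2→0: ·
e8 timeout(0): 0[cand,t=2,-]
e9 deliver 0→3: 3[foll,t=2,-]
e10 deliver 3→0: ·
e11 timeout(2): 2[cand,t=2,-]
e12 deliver 1→0: ·
e13 deliver 2→1: 1[foll,t=2,-]
e14 deliver 0→2: ·
e15 crash(3): 3[✗foll,t=2,-]

2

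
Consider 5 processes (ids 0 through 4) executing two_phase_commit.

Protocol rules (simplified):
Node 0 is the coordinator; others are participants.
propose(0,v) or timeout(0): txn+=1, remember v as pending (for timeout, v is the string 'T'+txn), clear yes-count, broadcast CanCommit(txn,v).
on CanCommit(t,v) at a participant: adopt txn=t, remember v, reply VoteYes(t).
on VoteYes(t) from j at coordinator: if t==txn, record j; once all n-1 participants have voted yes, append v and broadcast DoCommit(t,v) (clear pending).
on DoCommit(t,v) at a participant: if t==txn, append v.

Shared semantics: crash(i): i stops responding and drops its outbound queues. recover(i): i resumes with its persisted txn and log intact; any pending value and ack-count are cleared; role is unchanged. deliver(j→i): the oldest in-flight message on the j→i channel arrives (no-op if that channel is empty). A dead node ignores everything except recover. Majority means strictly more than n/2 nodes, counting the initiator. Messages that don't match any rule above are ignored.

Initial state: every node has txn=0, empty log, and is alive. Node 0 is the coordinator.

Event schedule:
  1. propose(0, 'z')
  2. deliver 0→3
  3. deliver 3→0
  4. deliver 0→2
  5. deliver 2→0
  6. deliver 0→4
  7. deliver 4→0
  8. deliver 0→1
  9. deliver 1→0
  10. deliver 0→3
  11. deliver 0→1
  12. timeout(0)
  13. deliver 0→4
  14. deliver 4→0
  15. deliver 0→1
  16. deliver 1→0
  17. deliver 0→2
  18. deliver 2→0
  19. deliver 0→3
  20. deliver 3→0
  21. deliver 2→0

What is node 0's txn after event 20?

2

step 1 propose(0,'z'): 0={coor,t=1,log=-}
step 2 deliver 0→3: 3={part,t=1,log=-}
step 3 deliver 3→0: —
step 4 deliver 0→2: 2={part,t=1,log=-}
step 5 deliver 2→0: —
step 6 deliver 0→4: 4={part,t=1,log=-}
step 7 deliver 4→0: —
step 8 deliver 0→1: 1={part,t=1,log=-}
step 9 deliver 1→0: 0={coor,t=1,log=z}
step 10 deliver 0→3: 3={part,t=1,log=z}
step 11 deliver 0→1: 1={part,t=1,log=z}
step 12 timeout(0): 0={coor,t=2,log=z}
step 13 deliver 0→4: 4={part,t=1,log=z}
step 14 deliver 4→0: —
step 15 deliver 0→1: 1={part,t=2,log=z}
step 16 deliver 1→0: —
step 17 deliver 0→2: 2={part,t=1,log=z}
step 18 deliver 2→0: —
step 19 deliver 0→3: 3={part,t=2,log=z}
step 20 deliver 3→0: —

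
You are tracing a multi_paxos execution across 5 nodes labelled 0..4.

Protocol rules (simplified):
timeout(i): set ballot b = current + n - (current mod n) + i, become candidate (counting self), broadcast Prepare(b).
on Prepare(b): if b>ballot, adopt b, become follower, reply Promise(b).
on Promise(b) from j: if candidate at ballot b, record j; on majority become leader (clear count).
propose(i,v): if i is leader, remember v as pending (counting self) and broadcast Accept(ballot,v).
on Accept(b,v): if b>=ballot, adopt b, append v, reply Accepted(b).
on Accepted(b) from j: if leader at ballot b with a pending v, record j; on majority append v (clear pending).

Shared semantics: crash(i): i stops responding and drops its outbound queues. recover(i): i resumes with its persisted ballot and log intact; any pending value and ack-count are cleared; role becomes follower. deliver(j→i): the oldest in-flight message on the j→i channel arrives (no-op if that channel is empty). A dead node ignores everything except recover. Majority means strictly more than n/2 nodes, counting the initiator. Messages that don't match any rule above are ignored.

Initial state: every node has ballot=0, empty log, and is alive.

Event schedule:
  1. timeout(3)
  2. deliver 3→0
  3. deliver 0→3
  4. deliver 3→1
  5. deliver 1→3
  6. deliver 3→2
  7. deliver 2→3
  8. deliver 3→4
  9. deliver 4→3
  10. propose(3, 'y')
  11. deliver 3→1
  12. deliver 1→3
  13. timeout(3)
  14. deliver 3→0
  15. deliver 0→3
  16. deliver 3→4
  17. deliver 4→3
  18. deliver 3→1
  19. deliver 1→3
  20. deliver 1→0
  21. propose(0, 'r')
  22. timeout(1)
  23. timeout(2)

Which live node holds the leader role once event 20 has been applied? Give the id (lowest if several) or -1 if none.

e1 timeout(3): 3[cand,b=8,-]
e2 deliver 3→0: 0[foll,b=8,-]
e3 deliver 0→3: ·
e4 deliver 3→1: 1[foll,b=8,-]
e5 deliver 1→3: 3[lead,b=8,-]
e6 deliver 3→2: 2[foll,b=8,-]
e7 deliver 2→3: ·
e8 deliver 3→4: 4[foll,b=8,-]
e9 deliver 4→3: ·
e10 propose(3,'y'): ·
e11 deliver 3→1: 1[foll,b=8,y]
e12 deliver 1→3: ·
e13 timeout(3): 3[cand,b=13,-]
e14 deliver 3→0: 0[foll,b=8,y]
e15 deliver 0→3: ·
e16 deliver 3→4: 4[foll,b=8,y]
e17 deliver 4→3: ·
e18 deliver 3→1: 1[foll,b=13,y]
e19 deliver 1→3: ·
e20 deliver 1→0: ·

-1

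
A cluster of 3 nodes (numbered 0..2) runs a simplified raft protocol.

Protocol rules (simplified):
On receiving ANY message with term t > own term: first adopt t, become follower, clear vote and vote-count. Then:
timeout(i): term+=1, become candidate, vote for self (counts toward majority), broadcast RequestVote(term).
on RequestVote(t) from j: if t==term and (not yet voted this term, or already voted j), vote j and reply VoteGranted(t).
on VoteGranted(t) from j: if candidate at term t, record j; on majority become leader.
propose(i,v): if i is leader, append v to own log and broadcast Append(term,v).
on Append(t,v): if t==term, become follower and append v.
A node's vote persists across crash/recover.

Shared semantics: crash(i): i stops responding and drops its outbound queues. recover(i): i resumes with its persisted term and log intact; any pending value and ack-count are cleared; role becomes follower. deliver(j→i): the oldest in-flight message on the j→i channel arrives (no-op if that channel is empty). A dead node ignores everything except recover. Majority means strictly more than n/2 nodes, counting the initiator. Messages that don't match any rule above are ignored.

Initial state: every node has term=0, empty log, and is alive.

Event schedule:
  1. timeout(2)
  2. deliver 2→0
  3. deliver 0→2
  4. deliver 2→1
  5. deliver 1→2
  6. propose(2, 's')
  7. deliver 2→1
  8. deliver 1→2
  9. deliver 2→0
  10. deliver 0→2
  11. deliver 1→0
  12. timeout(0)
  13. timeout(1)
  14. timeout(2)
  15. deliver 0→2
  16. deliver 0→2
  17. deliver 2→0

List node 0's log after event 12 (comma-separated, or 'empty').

s

step 1 timeout(2): 2={cand,t=1,log=-}
step 2 deliver 2→0: 0={foll,t=1,log=-}
step 3 deliver 0→2: 2={lead,t=1,log=-}
step 4 deliver 2→1: 1={foll,t=1,log=-}
step 5 deliver 1→2: —
step 6 propose(2,'s'): 2={lead,t=1,log=s}
step 7 deliver 2→1: 1={foll,t=1,log=s}
step 8 deliver 1→2: —
step 9 deliver 2→0: 0={foll,t=1,log=s}
step 10 deliver 0→2: —
step 11 deliver 1→0: —
step 12 timeout(0): 0={cand,t=2,log=s}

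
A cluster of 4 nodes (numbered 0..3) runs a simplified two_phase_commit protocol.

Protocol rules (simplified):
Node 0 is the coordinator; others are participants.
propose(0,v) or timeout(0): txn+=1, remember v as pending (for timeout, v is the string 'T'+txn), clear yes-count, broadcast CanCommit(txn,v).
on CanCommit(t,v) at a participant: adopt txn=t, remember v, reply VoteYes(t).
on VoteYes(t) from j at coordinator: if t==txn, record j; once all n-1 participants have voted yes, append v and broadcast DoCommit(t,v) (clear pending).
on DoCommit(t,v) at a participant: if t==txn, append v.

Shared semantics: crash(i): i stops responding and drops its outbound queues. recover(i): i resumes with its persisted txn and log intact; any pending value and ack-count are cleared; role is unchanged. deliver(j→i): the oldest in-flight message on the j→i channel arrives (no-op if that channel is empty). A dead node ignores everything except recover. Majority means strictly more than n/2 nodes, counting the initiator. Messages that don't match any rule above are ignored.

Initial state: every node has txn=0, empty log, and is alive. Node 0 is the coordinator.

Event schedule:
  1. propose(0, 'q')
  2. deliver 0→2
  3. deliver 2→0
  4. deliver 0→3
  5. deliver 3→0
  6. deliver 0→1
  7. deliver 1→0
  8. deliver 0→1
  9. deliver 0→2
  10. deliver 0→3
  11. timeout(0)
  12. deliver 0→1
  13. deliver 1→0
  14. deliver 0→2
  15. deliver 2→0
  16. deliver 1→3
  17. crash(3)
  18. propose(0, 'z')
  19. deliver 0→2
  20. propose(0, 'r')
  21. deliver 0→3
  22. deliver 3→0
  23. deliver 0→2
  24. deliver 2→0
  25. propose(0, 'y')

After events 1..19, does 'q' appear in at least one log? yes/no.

after 1 — propose(0,'q'): n0:coor/t1/[-]
after 2 — deliver 0→2: n2:part/t1/[-]
after 3 — deliver 2→0: ·
after 4 — deliver 0→3: n3:part/t1/[-]
after 5 — deliver 3→0: ·
after 6 — deliver 0→1: n1:part/t1/[-]
after 7 — deliver 1→0: n0:coor/t1/[q]
after 8 — deliver 0→1: n1:part/t1/[q]
after 9 — deliver 0→2: n2:part/t1/[q]
after 10 — deliver 0→3: n3:part/t1/[q]
after 11 — timeout(0): n0:coor/t2/[q]
after 12 — deliver 0→1: n1:part/t2/[q]
after 13 — deliver 1→0: ·
after 14 — deliver 0→2: n2:part/t2/[q]
after 15 — deliver 2→0: ·
after 16 — deliver 1→3: ·
after 17 — crash(3): n3:✗part/t1/[q]
after 18 — propose(0,'z'): n0:coor/t3/[q]
after 19 — deliver 0→2: n2:part/t3/[q]

yes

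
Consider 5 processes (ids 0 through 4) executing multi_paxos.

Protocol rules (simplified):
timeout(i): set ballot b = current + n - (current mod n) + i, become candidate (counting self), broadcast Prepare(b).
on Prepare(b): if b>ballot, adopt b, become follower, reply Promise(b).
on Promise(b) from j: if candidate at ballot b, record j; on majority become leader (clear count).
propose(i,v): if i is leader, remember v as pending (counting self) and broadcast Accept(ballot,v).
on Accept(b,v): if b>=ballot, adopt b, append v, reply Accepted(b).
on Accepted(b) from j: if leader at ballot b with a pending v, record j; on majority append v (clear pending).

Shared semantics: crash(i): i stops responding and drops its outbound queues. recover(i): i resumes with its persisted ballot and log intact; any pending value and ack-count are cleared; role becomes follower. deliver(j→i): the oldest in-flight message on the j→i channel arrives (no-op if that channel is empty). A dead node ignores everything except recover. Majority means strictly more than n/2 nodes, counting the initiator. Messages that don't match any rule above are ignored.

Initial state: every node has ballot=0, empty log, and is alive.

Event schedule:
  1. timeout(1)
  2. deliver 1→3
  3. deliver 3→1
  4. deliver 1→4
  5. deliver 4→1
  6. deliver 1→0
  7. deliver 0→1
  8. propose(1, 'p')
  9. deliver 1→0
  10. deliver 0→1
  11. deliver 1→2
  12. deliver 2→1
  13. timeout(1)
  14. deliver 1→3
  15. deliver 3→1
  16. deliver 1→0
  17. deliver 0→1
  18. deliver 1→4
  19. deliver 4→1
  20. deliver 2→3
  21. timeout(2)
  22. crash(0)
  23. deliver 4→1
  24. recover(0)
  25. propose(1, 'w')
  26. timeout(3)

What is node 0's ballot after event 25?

[1] timeout(1) → N1(cand b6 [-])
[2] deliver 1→3 → N3(foll b6 [-])
[3] deliver 3→1 → ∅
[4] deliver 1→4 → N4(foll b6 [-])
[5] deliver 4→1 → N1(lead b6 [-])
[6] deliver 1→0 → N0(foll b6 [-])
[7] deliver 0→1 → ∅
[8] propose(1,'p') → ∅
[9] deliver 1→0 → N0(foll b6 [p])
[10] deliver 0→1 → ∅
[11] deliver 1→2 → N2(foll b6 [-])
[12] deliver 2→1 → ∅
[13] timeout(1) → N1(cand b11 [-])
[14] deliver 1→3 → N3(foll b6 [p])
[15] deliver 3→1 → ∅
[16] deliver 1→0 → N0(foll b11 [p])
[17] deliver 0→1 → ∅
[18] deliver 1→4 → N4(foll b6 [p])
[19] deliver 4→1 → ∅
[20] deliver 2→3 → ∅
[21] timeout(2) → N2(cand b12 [-])
[22] crash(0) → N0(✗foll b11 [p])
[23] deliver 4→1 → ∅
[24] recover(0) → N0(foll b11 [p])
[25] propose(1,'w') → ∅

11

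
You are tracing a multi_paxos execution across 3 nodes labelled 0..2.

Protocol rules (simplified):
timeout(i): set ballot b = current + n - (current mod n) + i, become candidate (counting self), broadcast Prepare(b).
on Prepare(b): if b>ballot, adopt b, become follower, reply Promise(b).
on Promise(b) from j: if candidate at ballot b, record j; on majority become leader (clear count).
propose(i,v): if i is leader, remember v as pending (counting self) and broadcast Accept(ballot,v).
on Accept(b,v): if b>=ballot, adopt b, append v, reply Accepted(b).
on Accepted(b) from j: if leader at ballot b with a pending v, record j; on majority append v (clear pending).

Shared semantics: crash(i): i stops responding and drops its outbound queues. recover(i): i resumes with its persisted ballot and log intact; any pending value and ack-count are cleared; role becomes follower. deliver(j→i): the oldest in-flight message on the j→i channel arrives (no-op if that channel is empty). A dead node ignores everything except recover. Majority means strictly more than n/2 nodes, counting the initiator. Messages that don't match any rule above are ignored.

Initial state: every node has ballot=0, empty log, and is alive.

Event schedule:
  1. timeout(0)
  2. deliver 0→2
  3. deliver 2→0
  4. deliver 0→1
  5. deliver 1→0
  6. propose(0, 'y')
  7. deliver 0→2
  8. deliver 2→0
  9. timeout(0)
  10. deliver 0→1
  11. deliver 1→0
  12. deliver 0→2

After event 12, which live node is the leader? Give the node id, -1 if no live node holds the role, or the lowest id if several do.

-1

after 1 — timeout(0): n0:cand/b3/[-]
after 2 — deliver 0→2: n2:foll/b3/[-]
after 3 — deliver 2→0: n0:lead/b3/[-]
after 4 — deliver 0→1: n1:foll/b3/[-]
after 5 — deliver 1→0: ·
after 6 — propose(0,'y'): ·
after 7 — deliver 0→2: n2:foll/b3/[y]
after 8 — deliver 2→0: n0:lead/b3/[y]
after 9 — timeout(0): n0:cand/b6/[y]
after 10 — deliver 0→1: n1:foll/b3/[y]
after 11 — deliver 1→0: ·
after 12 — deliver 0→2: n2:foll/b6/[y]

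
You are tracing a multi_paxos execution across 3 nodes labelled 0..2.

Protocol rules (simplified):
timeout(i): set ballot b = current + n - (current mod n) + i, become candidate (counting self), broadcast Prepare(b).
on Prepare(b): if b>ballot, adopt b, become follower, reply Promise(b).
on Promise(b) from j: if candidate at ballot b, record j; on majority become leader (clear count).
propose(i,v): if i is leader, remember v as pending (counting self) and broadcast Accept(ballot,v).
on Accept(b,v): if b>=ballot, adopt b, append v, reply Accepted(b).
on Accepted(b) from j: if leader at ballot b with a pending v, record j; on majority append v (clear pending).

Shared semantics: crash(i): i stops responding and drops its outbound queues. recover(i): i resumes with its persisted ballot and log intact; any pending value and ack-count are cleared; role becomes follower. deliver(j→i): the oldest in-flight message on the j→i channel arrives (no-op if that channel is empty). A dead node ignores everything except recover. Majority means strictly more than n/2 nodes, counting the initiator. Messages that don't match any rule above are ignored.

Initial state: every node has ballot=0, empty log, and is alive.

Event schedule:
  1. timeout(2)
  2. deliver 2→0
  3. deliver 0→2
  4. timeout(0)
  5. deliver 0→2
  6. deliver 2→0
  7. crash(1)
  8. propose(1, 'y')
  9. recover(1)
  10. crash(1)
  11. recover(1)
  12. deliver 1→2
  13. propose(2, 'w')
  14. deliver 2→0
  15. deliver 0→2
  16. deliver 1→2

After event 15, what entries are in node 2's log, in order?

empty

after 1 — timeout(2): n2:cand/b5/[-]
after 2 — deliver 2→0: n0:foll/b5/[-]
after 3 — deliver 0→2: n2:lead/b5/[-]
after 4 — timeout(0): n0:cand/b6/[-]
after 5 — deliver 0→2: n2:foll/b6/[-]
after 6 — deliver 2→0: n0:lead/b6/[-]
after 7 — crash(1): n1:✗foll/b0/[-]
after 8 — propose(1,'y'): ·
after 9 — recover(1): n1:foll/b0/[-]
after 10 — crash(1): n1:✗foll/b0/[-]
after 11 — recover(1): n1:foll/b0/[-]
after 12 — deliver 1→2: ·
after 13 — propose(2,'w'): ·
after 14 — deliver 2→0: ·
after 15 — deliver 0→2: ·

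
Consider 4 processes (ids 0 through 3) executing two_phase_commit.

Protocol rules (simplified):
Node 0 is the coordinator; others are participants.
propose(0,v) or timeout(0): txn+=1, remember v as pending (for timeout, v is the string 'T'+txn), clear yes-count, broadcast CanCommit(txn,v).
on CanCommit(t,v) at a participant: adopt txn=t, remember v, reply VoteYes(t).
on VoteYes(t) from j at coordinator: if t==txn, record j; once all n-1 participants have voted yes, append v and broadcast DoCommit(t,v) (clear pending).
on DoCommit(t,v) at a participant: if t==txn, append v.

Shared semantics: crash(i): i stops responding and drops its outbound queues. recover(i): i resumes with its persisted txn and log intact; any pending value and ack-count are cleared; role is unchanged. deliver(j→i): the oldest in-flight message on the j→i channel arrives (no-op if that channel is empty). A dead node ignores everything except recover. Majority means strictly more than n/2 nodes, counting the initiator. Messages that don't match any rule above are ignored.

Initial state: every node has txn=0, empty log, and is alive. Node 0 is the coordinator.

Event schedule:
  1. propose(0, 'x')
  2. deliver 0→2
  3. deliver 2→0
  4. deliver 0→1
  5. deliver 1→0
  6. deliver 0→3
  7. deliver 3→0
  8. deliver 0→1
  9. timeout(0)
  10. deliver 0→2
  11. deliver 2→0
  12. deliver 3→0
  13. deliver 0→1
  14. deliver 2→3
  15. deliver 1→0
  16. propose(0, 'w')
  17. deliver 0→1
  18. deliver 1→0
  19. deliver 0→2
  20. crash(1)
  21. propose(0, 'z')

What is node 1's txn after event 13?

2

after 1 — propose(0,'x'): n0:coor/t1/[-]
after 2 — deliver 0→2: n2:part/t1/[-]
after 3 — deliver 2→0: ·
after 4 — deliver 0→1: n1:part/t1/[-]
after 5 — deliver 1→0: ·
after 6 — deliver 0→3: n3:part/t1/[-]
after 7 — deliver 3→0: n0:coor/t1/[x]
after 8 — deliver 0→1: n1:part/t1/[x]
after 9 — timeout(0): n0:coor/t2/[x]
after 10 — deliver 0→2: n2:part/t1/[x]
after 11 — deliver 2→0: ·
after 12 — deliver 3→0: ·
after 13 — deliver 0→1: n1:part/t2/[x]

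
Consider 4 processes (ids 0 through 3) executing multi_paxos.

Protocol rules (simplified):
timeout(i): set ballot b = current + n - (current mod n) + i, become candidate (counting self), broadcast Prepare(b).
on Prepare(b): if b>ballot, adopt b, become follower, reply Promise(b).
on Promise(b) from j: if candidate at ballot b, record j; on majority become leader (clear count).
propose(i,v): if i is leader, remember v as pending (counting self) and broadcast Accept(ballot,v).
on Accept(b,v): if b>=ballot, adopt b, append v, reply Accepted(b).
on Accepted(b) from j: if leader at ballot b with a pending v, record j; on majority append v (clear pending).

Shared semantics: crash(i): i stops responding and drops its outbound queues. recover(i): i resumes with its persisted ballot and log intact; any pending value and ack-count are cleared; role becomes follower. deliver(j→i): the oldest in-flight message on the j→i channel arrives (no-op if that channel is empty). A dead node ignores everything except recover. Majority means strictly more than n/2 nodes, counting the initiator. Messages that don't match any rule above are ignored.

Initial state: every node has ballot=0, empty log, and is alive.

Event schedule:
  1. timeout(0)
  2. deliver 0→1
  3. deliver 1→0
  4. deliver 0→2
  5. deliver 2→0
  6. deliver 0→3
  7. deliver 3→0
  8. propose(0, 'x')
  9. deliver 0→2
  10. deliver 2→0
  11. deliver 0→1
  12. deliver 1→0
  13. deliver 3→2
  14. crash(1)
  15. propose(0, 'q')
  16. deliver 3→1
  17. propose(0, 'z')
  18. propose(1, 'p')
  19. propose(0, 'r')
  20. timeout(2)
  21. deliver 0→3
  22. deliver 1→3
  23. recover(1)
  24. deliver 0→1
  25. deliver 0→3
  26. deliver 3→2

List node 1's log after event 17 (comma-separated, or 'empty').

x

step 1 timeout(0): 0={cand,b=4,log=-}
step 2 deliver 0→1: 1={foll,b=4,log=-}
step 3 deliver 1→0: —
step 4 deliver 0→2: 2={foll,b=4,log=-}
step 5 deliver 2→0: 0={lead,b=4,log=-}
step 6 deliver 0→3: 3={foll,b=4,log=-}
step 7 deliver 3→0: —
step 8 propose(0,'x'): —
step 9 deliver 0→2: 2={foll,b=4,log=x}
step 10 deliver 2→0: —
step 11 deliver 0→1: 1={foll,b=4,log=x}
step 12 deliver 1→0: 0={lead,b=4,log=x}
step 13 deliver 3→2: —
step 14 crash(1): 1={✗foll,b=4,log=x}
step 15 propose(0,'q'): —
step 16 deliver 3→1: —
step 17 propose(0,'z'): —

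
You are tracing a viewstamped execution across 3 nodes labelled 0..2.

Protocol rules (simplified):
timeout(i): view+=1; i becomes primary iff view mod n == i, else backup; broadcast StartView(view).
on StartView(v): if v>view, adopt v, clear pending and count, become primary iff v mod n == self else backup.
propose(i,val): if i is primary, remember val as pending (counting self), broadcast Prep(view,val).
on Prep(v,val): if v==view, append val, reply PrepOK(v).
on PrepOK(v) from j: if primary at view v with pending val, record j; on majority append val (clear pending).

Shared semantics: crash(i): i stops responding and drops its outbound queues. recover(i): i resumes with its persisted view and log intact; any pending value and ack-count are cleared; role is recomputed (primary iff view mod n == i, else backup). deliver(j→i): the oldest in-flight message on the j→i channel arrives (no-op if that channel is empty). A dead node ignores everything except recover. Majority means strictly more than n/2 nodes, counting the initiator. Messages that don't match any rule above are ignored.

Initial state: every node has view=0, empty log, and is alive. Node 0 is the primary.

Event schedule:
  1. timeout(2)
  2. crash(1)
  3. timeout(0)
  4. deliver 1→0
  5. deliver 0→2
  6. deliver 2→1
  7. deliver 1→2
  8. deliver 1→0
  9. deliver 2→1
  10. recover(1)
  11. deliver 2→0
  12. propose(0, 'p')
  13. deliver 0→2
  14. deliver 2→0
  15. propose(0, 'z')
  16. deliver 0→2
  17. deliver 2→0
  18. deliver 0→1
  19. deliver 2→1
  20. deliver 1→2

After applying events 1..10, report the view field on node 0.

1

after 1 — timeout(2): n2:back/v1/[-]
after 2 — crash(1): n1:✗back/v0/[-]
after 3 — timeout(0): n0:back/v1/[-]
after 4 — deliver 1→0: ·
after 5 — deliver 0→2: ·
after 6 — deliver 2→1: ·
after 7 — deliver 1→2: ·
after 8 — deliver 1→0: ·
after 9 — deliver 2→1: ·
after 10 — recover(1): n1:back/v0/[-]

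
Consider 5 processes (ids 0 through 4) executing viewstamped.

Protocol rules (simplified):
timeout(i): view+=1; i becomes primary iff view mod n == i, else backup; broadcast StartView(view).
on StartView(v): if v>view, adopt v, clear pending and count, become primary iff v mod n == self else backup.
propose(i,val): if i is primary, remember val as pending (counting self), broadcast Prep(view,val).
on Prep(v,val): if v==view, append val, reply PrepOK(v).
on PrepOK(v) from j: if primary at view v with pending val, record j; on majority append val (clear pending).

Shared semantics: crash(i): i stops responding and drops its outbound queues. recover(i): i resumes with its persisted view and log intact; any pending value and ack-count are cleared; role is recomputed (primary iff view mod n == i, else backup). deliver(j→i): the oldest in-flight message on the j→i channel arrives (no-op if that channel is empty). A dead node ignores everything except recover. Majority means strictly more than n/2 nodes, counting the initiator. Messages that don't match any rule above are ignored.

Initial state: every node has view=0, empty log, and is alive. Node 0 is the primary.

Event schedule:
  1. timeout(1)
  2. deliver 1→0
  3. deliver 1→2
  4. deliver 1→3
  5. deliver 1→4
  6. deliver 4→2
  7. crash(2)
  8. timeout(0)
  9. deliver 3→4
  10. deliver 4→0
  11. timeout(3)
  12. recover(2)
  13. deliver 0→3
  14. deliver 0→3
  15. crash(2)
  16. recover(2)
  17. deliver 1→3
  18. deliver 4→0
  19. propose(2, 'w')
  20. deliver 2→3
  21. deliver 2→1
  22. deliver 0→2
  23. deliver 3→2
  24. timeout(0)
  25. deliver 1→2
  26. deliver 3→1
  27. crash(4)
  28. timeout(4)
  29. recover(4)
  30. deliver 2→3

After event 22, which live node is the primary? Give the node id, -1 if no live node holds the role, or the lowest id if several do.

[1] timeout(1) → N1(prim v1 [-])
[2] deliver 1→0 → N0(back v1 [-])
[3] deliver 1→2 → N2(back v1 [-])
[4] deliver 1→3 → N3(back v1 [-])
[5] deliver 1→4 → N4(back v1 [-])
[6] deliver 4→2 → ∅
[7] crash(2) → N2(✗back v1 [-])
[8] timeout(0) → N0(back v2 [-])
[9] deliver 3→4 → ∅
[10] deliver 4→0 → ∅
[11] timeout(3) → N3(back v2 [-])
[12] recover(2) → N2(back v1 [-])
[13] deliver 0→3 → ∅
[14] deliver 0→3 → ∅
[15] crash(2) → N2(✗back v1 [-])
[16] recover(2) → N2(back v1 [-])
[17] deliver 1→3 → ∅
[18] deliver 4→0 → ∅
[19] propose(2,'w') → ∅
[20] deliver 2→3 → ∅
[21] deliver 2→1 → ∅
[22] deliver 0→2 → N2(prim v2 [-])

1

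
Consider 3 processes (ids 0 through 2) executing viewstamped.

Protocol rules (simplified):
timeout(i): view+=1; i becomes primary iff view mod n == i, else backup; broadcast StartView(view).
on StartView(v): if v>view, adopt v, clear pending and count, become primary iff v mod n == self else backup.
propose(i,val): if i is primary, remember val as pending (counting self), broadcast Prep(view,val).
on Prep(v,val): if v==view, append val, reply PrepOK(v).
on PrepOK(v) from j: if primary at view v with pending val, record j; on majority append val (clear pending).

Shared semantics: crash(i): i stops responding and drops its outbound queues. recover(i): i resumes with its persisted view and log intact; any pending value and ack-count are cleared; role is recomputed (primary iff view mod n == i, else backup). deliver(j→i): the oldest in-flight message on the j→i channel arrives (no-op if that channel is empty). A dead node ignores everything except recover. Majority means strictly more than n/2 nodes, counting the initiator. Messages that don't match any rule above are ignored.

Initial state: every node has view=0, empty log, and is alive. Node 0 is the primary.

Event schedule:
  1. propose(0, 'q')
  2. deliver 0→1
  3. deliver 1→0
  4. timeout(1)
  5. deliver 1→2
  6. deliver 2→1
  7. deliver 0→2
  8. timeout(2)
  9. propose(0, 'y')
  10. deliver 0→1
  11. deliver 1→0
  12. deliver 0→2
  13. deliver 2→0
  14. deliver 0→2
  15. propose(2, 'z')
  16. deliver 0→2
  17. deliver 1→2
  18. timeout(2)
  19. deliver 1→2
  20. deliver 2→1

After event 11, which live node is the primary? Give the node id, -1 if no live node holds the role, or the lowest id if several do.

[1] propose(0,'q') → ∅
[2] deliver 0→1 → N1(back v0 [q])
[3] deliver 1→0 → N0(prim v0 [q])
[4] timeout(1) → N1(prim v1 [q])
[5] deliver 1→2 → N2(back v1 [-])
[6] deliver 2→1 → ∅
[7] deliver 0→2 → ∅
[8] timeout(2) → N2(prim v2 [-])
[9] propose(0,'y') → ∅
[10] deliver 0→1 → ∅
[11] deliver 1→0 → N0(back v1 [q])

1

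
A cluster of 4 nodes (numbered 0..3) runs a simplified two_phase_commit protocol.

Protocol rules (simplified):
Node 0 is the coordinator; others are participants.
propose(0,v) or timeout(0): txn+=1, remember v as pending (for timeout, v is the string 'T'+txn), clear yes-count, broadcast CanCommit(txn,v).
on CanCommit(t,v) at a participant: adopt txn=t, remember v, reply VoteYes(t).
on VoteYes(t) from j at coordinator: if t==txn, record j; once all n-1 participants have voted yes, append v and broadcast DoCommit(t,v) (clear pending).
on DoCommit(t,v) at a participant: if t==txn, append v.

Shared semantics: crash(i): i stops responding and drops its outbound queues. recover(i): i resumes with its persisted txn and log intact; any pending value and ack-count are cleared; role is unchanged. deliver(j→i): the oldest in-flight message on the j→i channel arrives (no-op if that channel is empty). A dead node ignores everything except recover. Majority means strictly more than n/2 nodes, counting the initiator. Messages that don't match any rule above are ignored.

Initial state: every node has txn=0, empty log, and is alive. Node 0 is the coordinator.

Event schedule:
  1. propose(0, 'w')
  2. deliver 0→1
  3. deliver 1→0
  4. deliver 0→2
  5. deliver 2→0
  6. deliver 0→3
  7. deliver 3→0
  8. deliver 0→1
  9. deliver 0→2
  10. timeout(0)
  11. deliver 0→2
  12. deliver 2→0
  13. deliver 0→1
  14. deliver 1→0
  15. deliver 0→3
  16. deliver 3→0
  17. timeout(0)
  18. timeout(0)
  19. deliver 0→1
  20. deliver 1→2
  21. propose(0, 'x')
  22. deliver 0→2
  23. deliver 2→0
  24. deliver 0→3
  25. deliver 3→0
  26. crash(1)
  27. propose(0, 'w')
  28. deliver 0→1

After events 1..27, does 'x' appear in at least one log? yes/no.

1. propose(0,'w'):  <0:coor t1 ->
2. deliver 0→1:  <1:part t1 ->
3. deliver 1→0:  nop
4. deliver 0→2:  <2:part t1 ->
5. deliver 2→0:  nop
6. deliver 0→3:  <3:part t1 ->
7. deliver 3→0:  <0:coor t1 w>
8. deliver 0→1:  <1:part t1 w>
9. deliver 0→2:  <2:part t1 w>
10. timeout(0):  <0:coor t2 w>
11. deliver 0→2:  <2:part t2 w>
12. deliver 2→0:  nop
13. deliver 0→1:  <1:part t2 w>
14. deliver 1→0:  nop
15. deliver 0→3:  <3:part t1 w>
16. deliver 3→0:  nop
17. timeout(0):  <0:coor t3 w>
18. timeout(0):  <0:coor t4 w>
19. deliver 0→1:  <1:part t3 w>
20. deliver 1→2:  nop
21. propose(0,'x'):  <0:coor t5 w>
22. deliver 0→2:  <2:part t3 w>
23. deliver 2→0:  nop
24. deliver 0→3:  <3:part t2 w>
25. deliver 3→0:  nop
26. crash(1):  <1:✗part t3 w>
27. propose(0,'w'):  <0:coor t6 w>

no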